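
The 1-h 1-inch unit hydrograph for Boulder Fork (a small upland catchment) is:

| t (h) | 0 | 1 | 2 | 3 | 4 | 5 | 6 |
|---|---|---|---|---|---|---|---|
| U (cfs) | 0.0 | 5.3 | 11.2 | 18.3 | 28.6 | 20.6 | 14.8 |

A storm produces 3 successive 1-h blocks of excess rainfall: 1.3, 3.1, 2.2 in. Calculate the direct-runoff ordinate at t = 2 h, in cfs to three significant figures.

By discrete convolution, Q_j = Σ (P_i / 1 in) · U_{j−i}.
At t = 2 h (j=2): Q = (1.3/1)·11.2 + (3.1/1)·5.3 + (2.2/1)·0.0 = 31.0 cfs.

Q ≈ 31.0 cfs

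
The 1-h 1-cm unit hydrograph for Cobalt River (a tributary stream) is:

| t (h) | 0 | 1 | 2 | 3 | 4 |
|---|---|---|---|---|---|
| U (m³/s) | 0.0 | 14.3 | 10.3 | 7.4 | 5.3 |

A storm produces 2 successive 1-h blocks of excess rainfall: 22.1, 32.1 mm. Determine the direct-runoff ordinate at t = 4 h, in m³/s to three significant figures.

Q ≈ 35.5 m³/s

By discrete convolution, Q_j = Σ (P_i / 10 mm) · U_{j−i}.
At t = 4 h (j=4): Q = (22.1/10)·5.3 + (32.1/10)·7.4 = 35.5 m³/s.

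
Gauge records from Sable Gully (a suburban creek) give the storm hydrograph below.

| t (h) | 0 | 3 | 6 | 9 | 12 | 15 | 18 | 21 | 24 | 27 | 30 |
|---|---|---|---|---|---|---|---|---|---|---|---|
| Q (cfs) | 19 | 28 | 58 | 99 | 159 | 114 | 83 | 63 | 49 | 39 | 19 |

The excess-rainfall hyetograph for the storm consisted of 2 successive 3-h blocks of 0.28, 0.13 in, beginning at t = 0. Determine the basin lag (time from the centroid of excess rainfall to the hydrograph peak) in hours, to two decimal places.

Centroid of excess rainfall: t_c = Σ P_i·t̄_i / ΣP_i = 2.4512 h (block centres at 1.5, 4.5 h).
Hydrograph peak occurs at t = 12 h, so basin lag t_L = 12 − 2.4512 = 9.55 h.

t_L ≈ 9.55 h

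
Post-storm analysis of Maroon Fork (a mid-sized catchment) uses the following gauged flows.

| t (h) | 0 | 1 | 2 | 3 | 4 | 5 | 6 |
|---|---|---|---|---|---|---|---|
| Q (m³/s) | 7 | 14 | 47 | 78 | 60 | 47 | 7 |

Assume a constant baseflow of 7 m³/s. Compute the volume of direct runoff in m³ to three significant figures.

V ≈ 7.60 × 10^5 m³

Direct-runoff ordinates (Q − Q_b): 0.0, 7.0, 40.0, 71.0, 53.0, 40.0, 0.0 m³/s.
ΣQ_DR = 211.0 m³/s.
With Δt = 1 h = 3600 s, V = ΣQ_DR · Δt = 211.0 × 3600 = 7.60 × 10^5 m³.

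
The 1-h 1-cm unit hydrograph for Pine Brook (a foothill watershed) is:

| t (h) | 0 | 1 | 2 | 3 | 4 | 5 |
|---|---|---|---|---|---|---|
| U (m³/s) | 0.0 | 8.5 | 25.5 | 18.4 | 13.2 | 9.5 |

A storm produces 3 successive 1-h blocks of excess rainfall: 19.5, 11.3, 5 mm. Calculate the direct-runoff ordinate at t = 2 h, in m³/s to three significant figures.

Q ≈ 59.3 m³/s

By discrete convolution, Q_j = Σ (P_i / 10 mm) · U_{j−i}.
At t = 2 h (j=2): Q = (19.5/10)·25.5 + (11.3/10)·8.5 + (5/10)·0.0 = 59.3 m³/s.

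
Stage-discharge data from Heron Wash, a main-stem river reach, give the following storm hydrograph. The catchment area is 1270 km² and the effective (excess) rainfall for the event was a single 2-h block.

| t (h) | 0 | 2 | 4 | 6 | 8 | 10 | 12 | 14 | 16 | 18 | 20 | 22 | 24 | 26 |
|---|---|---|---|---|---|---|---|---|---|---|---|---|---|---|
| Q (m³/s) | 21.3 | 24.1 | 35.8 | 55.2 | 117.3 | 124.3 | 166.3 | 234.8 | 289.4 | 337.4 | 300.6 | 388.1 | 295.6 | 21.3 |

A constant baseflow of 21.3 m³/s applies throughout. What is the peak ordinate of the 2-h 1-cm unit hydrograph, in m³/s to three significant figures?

U_p ≈ 306 m³/s

Direct runoff: 0.0, 2.8, 14.5, 33.9, 96.0, 103.0, 145.0, 213.5, 268.1, 316.1, 279.3, 366.8, 274.3, 0.0 m³/s; ΣQ_DR = 2113 m³/s, peak = 366.8 m³/s.
Runoff depth d = ΣQ_DR·Δt / A = 2113 × 7200 / (1270 km²) = 11.98 mm.
The 1-cm UH is the DRH scaled by (10 mm)/d, so U_p = 366.8 × 10/11.98 = 306 m³/s.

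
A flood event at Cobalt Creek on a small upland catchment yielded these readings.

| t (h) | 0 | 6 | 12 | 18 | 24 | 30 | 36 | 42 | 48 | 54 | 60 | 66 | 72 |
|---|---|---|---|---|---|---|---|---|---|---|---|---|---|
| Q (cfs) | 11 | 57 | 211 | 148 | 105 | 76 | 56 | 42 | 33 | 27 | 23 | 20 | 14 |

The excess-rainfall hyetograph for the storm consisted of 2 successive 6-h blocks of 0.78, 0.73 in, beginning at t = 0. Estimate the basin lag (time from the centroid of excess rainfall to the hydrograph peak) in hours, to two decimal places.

Centroid of excess rainfall: t_c = Σ P_i·t̄_i / ΣP_i = 5.9007 h (block centres at 3, 9 h).
Hydrograph peak occurs at t = 12 h, so basin lag t_L = 12 − 5.9007 = 6.10 h.

t_L ≈ 6.10 h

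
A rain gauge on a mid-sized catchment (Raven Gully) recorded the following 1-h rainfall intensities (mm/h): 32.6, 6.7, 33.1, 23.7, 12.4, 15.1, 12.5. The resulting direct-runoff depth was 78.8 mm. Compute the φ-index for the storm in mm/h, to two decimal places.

φ ≈ 8.43 mm/h

Only the 6 blocks with intensity above φ contribute runoff: 32.6, 33.1, 23.7, 12.4, 15.1, 12.5 mm/h.
Σ(I−φ)·Δt = d  ⇒  (32.6+33.1+23.7+12.4+15.1+12.5 − 6φ)·1 = 78.8
φ = (129.4 − 78.8/1) / 6 = 8.43 mm/h.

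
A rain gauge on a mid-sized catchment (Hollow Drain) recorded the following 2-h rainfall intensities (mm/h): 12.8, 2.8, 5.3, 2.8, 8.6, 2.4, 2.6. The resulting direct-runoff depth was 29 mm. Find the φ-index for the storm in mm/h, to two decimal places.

Only the 3 blocks with intensity above φ contribute runoff: 12.8, 5.3, 8.6 mm/h.
Σ(I−φ)·Δt = d  ⇒  (12.8+5.3+8.6 − 3φ)·2 = 29
φ = (26.70 − 29/2) / 3 = 4.07 mm/h.

φ ≈ 4.07 mm/h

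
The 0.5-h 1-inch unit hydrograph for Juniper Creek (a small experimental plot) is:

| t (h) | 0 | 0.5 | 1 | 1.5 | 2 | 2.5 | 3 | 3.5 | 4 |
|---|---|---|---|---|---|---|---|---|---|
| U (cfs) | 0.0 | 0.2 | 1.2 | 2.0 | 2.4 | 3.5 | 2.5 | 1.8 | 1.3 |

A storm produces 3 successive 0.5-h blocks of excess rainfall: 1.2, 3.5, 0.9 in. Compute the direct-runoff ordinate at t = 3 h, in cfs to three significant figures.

By discrete convolution, Q_j = Σ (P_i / 1 in) · U_{j−i}.
At t = 3 h (j=6): Q = (1.2/1)·2.5 + (3.5/1)·3.5 + (0.9/1)·2.4 = 17.4 cfs.

Q ≈ 17.4 cfs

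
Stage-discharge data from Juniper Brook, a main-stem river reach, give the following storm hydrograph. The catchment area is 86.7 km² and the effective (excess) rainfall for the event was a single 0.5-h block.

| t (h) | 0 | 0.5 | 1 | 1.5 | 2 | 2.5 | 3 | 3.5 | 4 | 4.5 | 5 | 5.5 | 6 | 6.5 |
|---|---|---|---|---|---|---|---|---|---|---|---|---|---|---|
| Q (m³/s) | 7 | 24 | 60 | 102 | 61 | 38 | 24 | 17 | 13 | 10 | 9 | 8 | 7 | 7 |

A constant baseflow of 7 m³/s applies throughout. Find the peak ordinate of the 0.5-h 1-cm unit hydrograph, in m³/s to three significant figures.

Direct runoff: 0.0, 17.0, 53.0, 95.0, 54.0, 31.0, 17.0, 10.0, 6.0, 3.0, 2.0, 1.0, 0.0, 0.0 m³/s; ΣQ_DR = 289.0 m³/s, peak = 95.0 m³/s.
Runoff depth d = ΣQ_DR·Δt / A = 289.0 × 1800 / (86.7 km²) = 6.000 mm.
The 1-cm UH is the DRH scaled by (10 mm)/d, so U_p = 95.0 × 10/6.000 = 158 m³/s.

U_p ≈ 158 m³/s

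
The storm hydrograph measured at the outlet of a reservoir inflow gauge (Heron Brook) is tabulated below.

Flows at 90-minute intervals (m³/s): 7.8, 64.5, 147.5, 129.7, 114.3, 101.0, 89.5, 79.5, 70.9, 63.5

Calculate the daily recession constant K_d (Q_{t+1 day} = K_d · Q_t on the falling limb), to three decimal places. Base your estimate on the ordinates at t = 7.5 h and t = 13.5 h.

Between t = 7.5 h and t = 13.5 h the flow falls from 101.0 to 63.5 m³/s over 4×1.5 h = 6 h.
Per-interval ratio K = (63.5/101.0)^(1/4) = 0.8905; K_d = K^(24/1.5) = 0.156.

K_d ≈ 0.156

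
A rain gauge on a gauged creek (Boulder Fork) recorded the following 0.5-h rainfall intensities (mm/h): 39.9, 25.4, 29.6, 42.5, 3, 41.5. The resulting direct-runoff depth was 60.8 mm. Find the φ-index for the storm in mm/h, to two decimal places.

φ ≈ 11.46 mm/h

Only the 5 blocks with intensity above φ contribute runoff: 39.9, 25.4, 29.6, 42.5, 41.5 mm/h.
Σ(I−φ)·Δt = d  ⇒  (39.9+25.4+29.6+42.5+41.5 − 5φ)·0.5 = 60.8
φ = (178.9 − 60.8/0.5) / 5 = 11.46 mm/h.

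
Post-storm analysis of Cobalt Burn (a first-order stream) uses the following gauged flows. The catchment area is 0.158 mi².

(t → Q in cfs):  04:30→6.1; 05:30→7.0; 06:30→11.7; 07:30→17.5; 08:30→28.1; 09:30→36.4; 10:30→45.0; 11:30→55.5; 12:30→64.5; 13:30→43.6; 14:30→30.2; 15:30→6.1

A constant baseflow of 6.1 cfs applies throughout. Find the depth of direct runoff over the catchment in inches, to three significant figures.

d ≈ 2.73 in

Direct runoff: 0.0, 0.9, 5.6, 11.4, 22.0, 30.3, 38.9, 49.4, 58.4, 37.5, 24.1, 0.0 cfs; ΣQ_DR = 278.5 cfs.
V = ΣQ_DR · Δt = 278.5 × 3600 s = 1.003 × 10^6 ft³.
Over A = 0.158 mi², depth = V / A = 2.73 in.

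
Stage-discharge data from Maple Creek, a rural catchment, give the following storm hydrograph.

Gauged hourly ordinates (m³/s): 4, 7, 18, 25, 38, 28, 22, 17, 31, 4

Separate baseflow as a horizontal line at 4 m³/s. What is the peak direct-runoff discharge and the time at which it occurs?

Q_p = 34.0 m³/s at t = 4 h

Subtracting baseflow gives direct-runoff ordinates: 0.0, 3.0, 14.0, 21.0, 34.0, 24.0, 18.0, 13.0, 27.0, 0.0 m³/s.
The maximum is 34.0 m³/s, occurring at the reading for t = 4 h.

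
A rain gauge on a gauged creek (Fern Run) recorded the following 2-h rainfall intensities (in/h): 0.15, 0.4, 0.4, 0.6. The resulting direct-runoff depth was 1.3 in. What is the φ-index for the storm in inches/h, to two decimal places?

φ ≈ 0.25 in/h

Only the 3 blocks with intensity above φ contribute runoff: 0.4, 0.4, 0.6 in/h.
Σ(I−φ)·Δt = d  ⇒  (0.4+0.4+0.6 − 3φ)·2 = 1.3
φ = (1.400 − 1.3/2) / 3 = 0.25 in/h.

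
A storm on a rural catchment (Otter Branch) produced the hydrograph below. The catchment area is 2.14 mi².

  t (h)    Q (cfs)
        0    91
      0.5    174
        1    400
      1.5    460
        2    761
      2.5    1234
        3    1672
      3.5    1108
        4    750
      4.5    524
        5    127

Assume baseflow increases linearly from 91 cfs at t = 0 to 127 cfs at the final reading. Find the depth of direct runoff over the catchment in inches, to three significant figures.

Direct runoff: 0.00, 79.40, 301.80, 358.20, 655.60, 1125.00, 1559.40, 991.80, 630.20, 400.60, 0.00 cfs; ΣQ_DR = 6102 cfs.
V = ΣQ_DR · Δt = 6102 × 1800 s = 1.098 × 10^7 ft³.
Over A = 2.14 mi², depth = V / A = 2.21 in.

d ≈ 2.21 in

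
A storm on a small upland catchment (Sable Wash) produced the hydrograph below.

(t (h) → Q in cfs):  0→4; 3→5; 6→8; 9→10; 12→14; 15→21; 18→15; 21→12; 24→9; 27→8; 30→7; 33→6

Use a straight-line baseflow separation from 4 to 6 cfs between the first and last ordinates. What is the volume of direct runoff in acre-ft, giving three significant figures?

Direct-runoff ordinates (Q − Q_b): 0.00, 0.82, 3.64, 5.45, 9.27, 16.09, 9.91, 6.73, 3.55, 2.36, 1.18, 0.00 cfs.
ΣQ_DR = 59.00 cfs.
With Δt = 3 h = 10800 s, V = ΣQ_DR · Δt = 59.00 × 10800 = 6.37 × 10^5 ft³ = 14.6 acre-ft.

V ≈ 14.6 acre-ft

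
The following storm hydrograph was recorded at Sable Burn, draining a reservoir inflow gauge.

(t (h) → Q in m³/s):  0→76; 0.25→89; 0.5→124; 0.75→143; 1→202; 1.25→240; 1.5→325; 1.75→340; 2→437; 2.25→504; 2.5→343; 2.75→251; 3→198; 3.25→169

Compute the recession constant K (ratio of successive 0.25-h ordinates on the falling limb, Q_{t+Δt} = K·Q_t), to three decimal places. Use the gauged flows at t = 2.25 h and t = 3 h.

Using the recession-limb readings at t = 2.25 h and t = 3 h: Q falls from 504 to 198 m³/s over 3 intervals.
K = (Q₂/Q₁)^(1/3) = (198/504)^(1/3) = 0.732.

K ≈ 0.732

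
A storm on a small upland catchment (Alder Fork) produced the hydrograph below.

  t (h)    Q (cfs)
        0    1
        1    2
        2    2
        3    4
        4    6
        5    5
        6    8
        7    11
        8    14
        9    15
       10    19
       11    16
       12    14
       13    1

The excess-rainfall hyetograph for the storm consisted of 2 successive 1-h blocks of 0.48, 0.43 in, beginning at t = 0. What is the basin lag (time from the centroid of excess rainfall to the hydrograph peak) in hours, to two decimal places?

Centroid of excess rainfall: t_c = Σ P_i·t̄_i / ΣP_i = 0.9725 h (block centres at 0.5, 1.5 h).
Hydrograph peak occurs at t = 10 h, so basin lag t_L = 10 − 0.9725 = 9.03 h.

t_L ≈ 9.03 h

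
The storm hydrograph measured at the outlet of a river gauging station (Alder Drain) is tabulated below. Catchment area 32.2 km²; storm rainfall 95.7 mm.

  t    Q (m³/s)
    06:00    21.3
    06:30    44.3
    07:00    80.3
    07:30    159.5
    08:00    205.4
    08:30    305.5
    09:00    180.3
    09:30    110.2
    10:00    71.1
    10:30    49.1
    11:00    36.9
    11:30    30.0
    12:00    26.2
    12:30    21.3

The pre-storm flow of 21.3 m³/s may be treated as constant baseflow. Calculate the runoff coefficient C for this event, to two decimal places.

C ≈ 0.61

ΣQ_DR = 1043 m³/s; V = ΣQ_DR·Δt = 1.878 × 10^6 m³.
Runoff depth d = V / A = 58.32 mm.
C = d / P = 58.32 / 95.7 = 0.61.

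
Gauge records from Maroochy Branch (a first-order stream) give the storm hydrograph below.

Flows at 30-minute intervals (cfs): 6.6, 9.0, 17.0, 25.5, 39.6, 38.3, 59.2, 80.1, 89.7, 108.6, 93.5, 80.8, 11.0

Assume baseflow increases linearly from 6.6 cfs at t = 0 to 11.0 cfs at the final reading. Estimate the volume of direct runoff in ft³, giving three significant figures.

Direct-runoff ordinates (Q − Q_b): 0.00, 2.03, 9.67, 17.80, 31.53, 29.87, 50.40, 70.93, 80.17, 98.70, 83.23, 70.17, 0.00 cfs.
ΣQ_DR = 544.5 cfs.
With Δt = 0.5 h = 1800 s, V = ΣQ_DR · Δt = 544.5 × 1800 = 9.80 × 10^5 ft³.

V ≈ 9.80 × 10^5 ft³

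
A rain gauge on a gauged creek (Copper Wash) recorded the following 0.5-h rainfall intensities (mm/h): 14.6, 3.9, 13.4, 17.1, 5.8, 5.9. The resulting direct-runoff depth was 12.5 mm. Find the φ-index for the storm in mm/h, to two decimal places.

Only the 3 blocks with intensity above φ contribute runoff: 14.6, 13.4, 17.1 mm/h.
Σ(I−φ)·Δt = d  ⇒  (14.6+13.4+17.1 − 3φ)·0.5 = 12.5
φ = (45.10 − 12.5/0.5) / 3 = 6.70 mm/h.

φ ≈ 6.70 mm/h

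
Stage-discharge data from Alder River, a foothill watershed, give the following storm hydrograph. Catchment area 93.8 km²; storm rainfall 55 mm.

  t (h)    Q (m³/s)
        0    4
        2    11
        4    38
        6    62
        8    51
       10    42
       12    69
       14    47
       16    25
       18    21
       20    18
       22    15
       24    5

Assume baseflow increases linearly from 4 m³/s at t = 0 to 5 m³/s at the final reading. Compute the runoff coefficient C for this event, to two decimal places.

C ≈ 0.49

ΣQ_DR = 349.5 m³/s; V = ΣQ_DR·Δt = 2.516 × 10^6 m³.
Runoff depth d = V / A = 26.83 mm.
C = d / P = 26.83 / 55 = 0.49.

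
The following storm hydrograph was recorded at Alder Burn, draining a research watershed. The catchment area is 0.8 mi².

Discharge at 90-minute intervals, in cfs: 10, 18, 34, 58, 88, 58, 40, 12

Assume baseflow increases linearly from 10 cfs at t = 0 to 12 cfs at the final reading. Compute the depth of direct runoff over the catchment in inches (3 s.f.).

d ≈ 0.668 in

Direct runoff: 0.00, 7.71, 23.43, 47.14, 76.86, 46.57, 28.29, 0.00 cfs; ΣQ_DR = 230.0 cfs.
V = ΣQ_DR · Δt = 230.0 × 5400 s = 1.242 × 10^6 ft³.
Over A = 0.8 mi², depth = V / A = 0.668 in.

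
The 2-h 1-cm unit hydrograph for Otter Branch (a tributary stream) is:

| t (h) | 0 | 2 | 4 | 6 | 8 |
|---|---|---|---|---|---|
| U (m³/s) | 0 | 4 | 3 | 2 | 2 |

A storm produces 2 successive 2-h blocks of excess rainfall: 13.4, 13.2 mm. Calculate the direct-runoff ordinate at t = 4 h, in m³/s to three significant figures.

By discrete convolution, Q_j = Σ (P_i / 10 mm) · U_{j−i}.
At t = 4 h (j=2): Q = (13.4/10)·3 + (13.2/10)·4 = 9.30 m³/s.

Q ≈ 9.30 m³/s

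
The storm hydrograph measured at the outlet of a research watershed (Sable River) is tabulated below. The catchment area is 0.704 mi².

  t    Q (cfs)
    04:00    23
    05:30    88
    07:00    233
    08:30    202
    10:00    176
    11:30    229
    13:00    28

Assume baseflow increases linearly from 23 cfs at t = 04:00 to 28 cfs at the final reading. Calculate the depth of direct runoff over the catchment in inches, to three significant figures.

Direct runoff: 0.00, 64.17, 208.33, 176.50, 149.67, 201.83, 0.00 cfs; ΣQ_DR = 800.5 cfs.
V = ΣQ_DR · Δt = 800.5 × 5400 s = 4.323 × 10^6 ft³.
Over A = 0.704 mi², depth = V / A = 2.64 in.

d ≈ 2.64 in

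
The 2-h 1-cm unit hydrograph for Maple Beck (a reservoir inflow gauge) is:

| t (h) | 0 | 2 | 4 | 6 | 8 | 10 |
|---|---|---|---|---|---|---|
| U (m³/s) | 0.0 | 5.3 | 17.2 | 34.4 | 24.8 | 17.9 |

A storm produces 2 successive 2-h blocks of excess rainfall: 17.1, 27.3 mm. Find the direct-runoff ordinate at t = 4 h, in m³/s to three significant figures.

Q ≈ 43.9 m³/s

By discrete convolution, Q_j = Σ (P_i / 10 mm) · U_{j−i}.
At t = 4 h (j=2): Q = (17.1/10)·17.2 + (27.3/10)·5.3 = 43.9 m³/s.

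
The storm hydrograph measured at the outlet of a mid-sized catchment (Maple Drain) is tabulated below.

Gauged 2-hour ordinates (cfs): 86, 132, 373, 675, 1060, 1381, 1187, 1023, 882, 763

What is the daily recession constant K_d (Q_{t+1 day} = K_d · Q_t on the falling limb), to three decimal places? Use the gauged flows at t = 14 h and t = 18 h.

Between t = 14 h and t = 18 h the flow falls from 1023 to 763 cfs over 2×2 h = 4 h.
Per-interval ratio K = (763/1023)^(1/2) = 0.8636; K_d = K^(24/2) = 0.172.

K_d ≈ 0.172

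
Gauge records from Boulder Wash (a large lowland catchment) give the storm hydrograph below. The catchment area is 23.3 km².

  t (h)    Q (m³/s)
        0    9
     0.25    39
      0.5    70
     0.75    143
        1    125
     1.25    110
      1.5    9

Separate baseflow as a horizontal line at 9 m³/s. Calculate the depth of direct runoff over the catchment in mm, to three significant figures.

d ≈ 17.1 mm

Direct runoff: 0.0, 30.0, 61.0, 134.0, 116.0, 101.0, 0.0 m³/s; ΣQ_DR = 442.0 m³/s.
V = ΣQ_DR · Δt = 442.0 × 900 s = 3.978 × 10^5 m³.
Over A = 23.3 km², depth = V / A = 17.1 mm.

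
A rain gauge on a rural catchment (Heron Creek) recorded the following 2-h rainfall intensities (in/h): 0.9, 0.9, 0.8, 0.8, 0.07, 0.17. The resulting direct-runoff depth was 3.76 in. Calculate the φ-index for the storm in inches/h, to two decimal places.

Only the 4 blocks with intensity above φ contribute runoff: 0.9, 0.9, 0.8, 0.8 in/h.
Σ(I−φ)·Δt = d  ⇒  (0.9+0.9+0.8+0.8 − 4φ)·2 = 3.76
φ = (3.400 − 3.76/2) / 4 = 0.38 in/h.

φ ≈ 0.38 in/h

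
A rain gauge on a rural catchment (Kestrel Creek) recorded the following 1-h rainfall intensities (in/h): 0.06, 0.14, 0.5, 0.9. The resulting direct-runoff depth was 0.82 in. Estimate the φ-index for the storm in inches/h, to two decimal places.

Only the 2 blocks with intensity above φ contribute runoff: 0.5, 0.9 in/h.
Σ(I−φ)·Δt = d  ⇒  (0.5+0.9 − 2φ)·1 = 0.82
φ = (1.400 − 0.82/1) / 2 = 0.29 in/h.

φ ≈ 0.29 in/h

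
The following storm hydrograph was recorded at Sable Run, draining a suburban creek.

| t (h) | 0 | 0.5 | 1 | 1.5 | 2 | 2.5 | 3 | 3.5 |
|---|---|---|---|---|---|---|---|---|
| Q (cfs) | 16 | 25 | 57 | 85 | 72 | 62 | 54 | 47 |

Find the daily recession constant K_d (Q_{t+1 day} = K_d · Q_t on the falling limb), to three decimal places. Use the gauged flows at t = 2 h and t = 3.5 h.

K_d ≈ 0.001

Between t = 2 h and t = 3.5 h the flow falls from 72 to 47 cfs over 3×0.5 h = 1.5 h.
Per-interval ratio K = (47/72)^(1/3) = 0.8675; K_d = K^(24/0.5) = 0.001.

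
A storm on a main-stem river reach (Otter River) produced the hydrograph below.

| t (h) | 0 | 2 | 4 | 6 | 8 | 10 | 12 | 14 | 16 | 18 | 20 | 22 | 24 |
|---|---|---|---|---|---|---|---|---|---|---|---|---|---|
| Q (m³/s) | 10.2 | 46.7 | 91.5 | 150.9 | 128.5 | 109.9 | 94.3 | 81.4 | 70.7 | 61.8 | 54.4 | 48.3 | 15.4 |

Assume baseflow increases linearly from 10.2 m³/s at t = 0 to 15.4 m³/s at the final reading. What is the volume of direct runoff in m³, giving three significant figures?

V ≈ 5.74 × 10^6 m³

Direct-runoff ordinates (Q − Q_b): 0.00, 36.07, 80.43, 139.40, 116.57, 97.53, 81.50, 68.17, 57.03, 47.70, 39.87, 33.33, 0.00 m³/s.
ΣQ_DR = 797.6 m³/s.
With Δt = 2 h = 7200 s, V = ΣQ_DR · Δt = 797.6 × 7200 = 5.74 × 10^6 m³.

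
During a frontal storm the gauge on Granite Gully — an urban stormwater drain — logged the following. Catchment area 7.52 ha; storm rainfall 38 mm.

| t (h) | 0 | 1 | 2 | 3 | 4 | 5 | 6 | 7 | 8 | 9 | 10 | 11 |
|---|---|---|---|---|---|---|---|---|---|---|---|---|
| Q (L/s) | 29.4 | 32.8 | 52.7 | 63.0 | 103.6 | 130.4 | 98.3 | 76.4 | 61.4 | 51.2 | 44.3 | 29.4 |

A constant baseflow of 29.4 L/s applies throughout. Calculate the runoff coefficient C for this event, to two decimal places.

C ≈ 0.53

ΣQ_DR = 420.1 L/s; V = ΣQ_DR·Δt = 1.512 × 10^6 L.
Runoff depth d = V / A = 20.11 mm.
C = d / P = 20.11 / 38 = 0.53.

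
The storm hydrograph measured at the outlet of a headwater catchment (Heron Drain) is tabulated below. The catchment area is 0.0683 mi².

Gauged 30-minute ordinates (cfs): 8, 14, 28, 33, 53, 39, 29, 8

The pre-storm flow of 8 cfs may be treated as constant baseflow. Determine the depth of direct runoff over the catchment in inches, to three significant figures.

d ≈ 1.68 in

Direct runoff: 0.0, 6.0, 20.0, 25.0, 45.0, 31.0, 21.0, 0.0 cfs; ΣQ_DR = 148.0 cfs.
V = ΣQ_DR · Δt = 148.0 × 1800 s = 2.664 × 10^5 ft³.
Over A = 0.0683 mi², depth = V / A = 1.68 in.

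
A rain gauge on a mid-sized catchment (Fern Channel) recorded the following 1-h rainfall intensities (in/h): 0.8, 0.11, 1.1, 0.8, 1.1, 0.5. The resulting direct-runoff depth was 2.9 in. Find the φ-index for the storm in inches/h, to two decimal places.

Only the 5 blocks with intensity above φ contribute runoff: 0.8, 1.1, 0.8, 1.1, 0.5 in/h.
Σ(I−φ)·Δt = d  ⇒  (0.8+1.1+0.8+1.1+0.5 − 5φ)·1 = 2.9
φ = (4.300 − 2.9/1) / 5 = 0.28 in/h.

φ ≈ 0.28 in/h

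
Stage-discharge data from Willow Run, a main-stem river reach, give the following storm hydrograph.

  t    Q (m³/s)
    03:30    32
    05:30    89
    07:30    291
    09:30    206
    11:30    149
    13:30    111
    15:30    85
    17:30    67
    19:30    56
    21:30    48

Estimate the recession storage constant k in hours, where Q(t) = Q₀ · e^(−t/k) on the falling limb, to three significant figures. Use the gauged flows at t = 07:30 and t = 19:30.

On the falling limb, Q drops from 291 to 56 m³/s between t = 07:30 and t = 19:30 (Δt = 12 h).
k = −Δt / ln(Q₂/Q₁) = −12 / ln(56/291) = 7.28 h.

k ≈ 7.28 h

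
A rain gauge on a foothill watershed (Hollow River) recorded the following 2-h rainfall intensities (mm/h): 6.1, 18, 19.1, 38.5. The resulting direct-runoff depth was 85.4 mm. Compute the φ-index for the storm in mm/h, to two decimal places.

Only the 3 blocks with intensity above φ contribute runoff: 18, 19.1, 38.5 mm/h.
Σ(I−φ)·Δt = d  ⇒  (18+19.1+38.5 − 3φ)·2 = 85.4
φ = (75.60 − 85.4/2) / 3 = 10.97 mm/h.

φ ≈ 10.97 mm/h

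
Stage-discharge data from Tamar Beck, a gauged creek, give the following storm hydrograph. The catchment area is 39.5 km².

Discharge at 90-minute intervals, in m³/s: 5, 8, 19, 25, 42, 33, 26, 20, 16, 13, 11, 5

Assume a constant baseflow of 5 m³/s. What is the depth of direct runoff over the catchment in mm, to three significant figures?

d ≈ 22.3 mm

Direct runoff: 0.0, 3.0, 14.0, 20.0, 37.0, 28.0, 21.0, 15.0, 11.0, 8.0, 6.0, 0.0 m³/s; ΣQ_DR = 163.0 m³/s.
V = ΣQ_DR · Δt = 163.0 × 5400 s = 8.802 × 10^5 m³.
Over A = 39.5 km², depth = V / A = 22.3 mm.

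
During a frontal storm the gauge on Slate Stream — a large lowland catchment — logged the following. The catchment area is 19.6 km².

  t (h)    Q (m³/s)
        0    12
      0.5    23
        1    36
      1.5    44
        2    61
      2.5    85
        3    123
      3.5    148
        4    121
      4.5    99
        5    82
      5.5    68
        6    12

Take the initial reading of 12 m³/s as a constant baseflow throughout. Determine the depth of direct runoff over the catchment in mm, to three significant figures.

d ≈ 69.6 mm

Direct runoff: 0.0, 11.0, 24.0, 32.0, 49.0, 73.0, 111.0, 136.0, 109.0, 87.0, 70.0, 56.0, 0.0 m³/s; ΣQ_DR = 758.0 m³/s.
V = ΣQ_DR · Δt = 758.0 × 1800 s = 1.364 × 10^6 m³.
Over A = 19.6 km², depth = V / A = 69.6 mm.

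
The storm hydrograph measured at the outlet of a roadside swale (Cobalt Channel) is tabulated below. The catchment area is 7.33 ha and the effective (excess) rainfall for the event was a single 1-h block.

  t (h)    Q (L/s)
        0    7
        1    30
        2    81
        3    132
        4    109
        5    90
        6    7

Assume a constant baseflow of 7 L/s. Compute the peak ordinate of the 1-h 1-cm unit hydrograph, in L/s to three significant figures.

U_p ≈ 62.5 L/s

Direct runoff: 0.0, 23.0, 74.0, 125.0, 102.0, 83.0, 0.0 L/s; ΣQ_DR = 407.0 L/s, peak = 125.0 L/s.
Runoff depth d = ΣQ_DR·Δt / A = 407.0 × 3600 / (7.33 ha) = 19.99 mm.
The 1-cm UH is the DRH scaled by (10 mm)/d, so U_p = 125.0 × 10/19.99 = 62.5 L/s.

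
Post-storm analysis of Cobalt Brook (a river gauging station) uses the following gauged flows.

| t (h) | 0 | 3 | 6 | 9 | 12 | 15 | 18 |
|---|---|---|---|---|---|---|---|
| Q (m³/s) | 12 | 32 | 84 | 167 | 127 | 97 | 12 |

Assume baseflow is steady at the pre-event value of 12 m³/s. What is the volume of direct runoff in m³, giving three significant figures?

Direct-runoff ordinates (Q − Q_b): 0.0, 20.0, 72.0, 155.0, 115.0, 85.0, 0.0 m³/s.
ΣQ_DR = 447.0 m³/s.
With Δt = 3 h = 10800 s, V = ΣQ_DR · Δt = 447.0 × 10800 = 4.83 × 10^6 m³.

V ≈ 4.83 × 10^6 m³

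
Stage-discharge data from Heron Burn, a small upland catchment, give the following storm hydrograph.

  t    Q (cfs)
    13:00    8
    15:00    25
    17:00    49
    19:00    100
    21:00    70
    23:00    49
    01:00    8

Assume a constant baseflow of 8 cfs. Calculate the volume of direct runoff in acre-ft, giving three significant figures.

V ≈ 41.8 acre-ft

Direct-runoff ordinates (Q − Q_b): 0.0, 17.0, 41.0, 92.0, 62.0, 41.0, 0.0 cfs.
ΣQ_DR = 253.0 cfs.
With Δt = 2 h = 7200 s, V = ΣQ_DR · Δt = 253.0 × 7200 = 1.82 × 10^6 ft³ = 41.8 acre-ft.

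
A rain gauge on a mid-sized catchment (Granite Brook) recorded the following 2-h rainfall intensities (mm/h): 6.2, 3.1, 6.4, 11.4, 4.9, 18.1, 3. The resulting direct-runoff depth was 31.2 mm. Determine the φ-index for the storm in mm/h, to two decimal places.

Only the 2 blocks with intensity above φ contribute runoff: 11.4, 18.1 mm/h.
Σ(I−φ)·Δt = d  ⇒  (11.4+18.1 − 2φ)·2 = 31.2
φ = (29.50 − 31.2/2) / 2 = 6.95 mm/h.

φ ≈ 6.95 mm/h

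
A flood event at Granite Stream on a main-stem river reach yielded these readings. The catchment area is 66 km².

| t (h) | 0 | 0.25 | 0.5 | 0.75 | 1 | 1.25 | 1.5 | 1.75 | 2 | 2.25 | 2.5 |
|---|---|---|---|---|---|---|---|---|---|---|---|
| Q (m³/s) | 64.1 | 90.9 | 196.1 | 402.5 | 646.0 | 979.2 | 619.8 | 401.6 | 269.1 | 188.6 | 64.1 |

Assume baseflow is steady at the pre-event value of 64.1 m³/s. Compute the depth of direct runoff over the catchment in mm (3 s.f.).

Direct runoff: 0.0, 26.8, 132.0, 338.4, 581.9, 915.1, 555.7, 337.5, 205.0, 124.5, 0.0 m³/s; ΣQ_DR = 3217 m³/s.
V = ΣQ_DR · Δt = 3217 × 900 s = 2.895 × 10^6 m³.
Over A = 66 km², depth = V / A = 43.9 mm.

d ≈ 43.9 mm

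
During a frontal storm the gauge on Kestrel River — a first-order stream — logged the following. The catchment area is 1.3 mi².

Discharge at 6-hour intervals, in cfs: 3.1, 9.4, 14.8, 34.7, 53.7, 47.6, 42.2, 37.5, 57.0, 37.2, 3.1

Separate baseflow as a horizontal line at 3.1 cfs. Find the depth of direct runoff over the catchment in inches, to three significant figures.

Direct runoff: 0.0, 6.3, 11.7, 31.6, 50.6, 44.5, 39.1, 34.4, 53.9, 34.1, 0.0 cfs; ΣQ_DR = 306.2 cfs.
V = ΣQ_DR · Δt = 306.2 × 21600 s = 6.614 × 10^6 ft³.
Over A = 1.3 mi², depth = V / A = 2.19 in.

d ≈ 2.19 in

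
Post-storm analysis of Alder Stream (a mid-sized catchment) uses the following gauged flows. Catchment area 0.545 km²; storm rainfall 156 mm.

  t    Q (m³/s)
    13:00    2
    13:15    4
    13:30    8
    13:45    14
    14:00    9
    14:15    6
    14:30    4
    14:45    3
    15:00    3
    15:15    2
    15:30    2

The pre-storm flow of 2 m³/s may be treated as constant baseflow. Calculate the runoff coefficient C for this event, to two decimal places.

C ≈ 0.37

ΣQ_DR = 35.00 m³/s; V = ΣQ_DR·Δt = 31500 m³.
Runoff depth d = V / A = 57.80 mm.
C = d / P = 57.80 / 156 = 0.37.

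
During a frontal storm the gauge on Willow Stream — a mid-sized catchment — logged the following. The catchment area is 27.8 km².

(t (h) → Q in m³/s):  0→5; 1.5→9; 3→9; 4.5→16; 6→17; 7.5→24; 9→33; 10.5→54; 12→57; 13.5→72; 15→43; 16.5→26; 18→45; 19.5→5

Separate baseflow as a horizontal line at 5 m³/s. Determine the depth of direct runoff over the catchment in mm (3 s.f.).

Direct runoff: 0.0, 4.0, 4.0, 11.0, 12.0, 19.0, 28.0, 49.0, 52.0, 67.0, 38.0, 21.0, 40.0, 0.0 m³/s; ΣQ_DR = 345.0 m³/s.
V = ΣQ_DR · Δt = 345.0 × 5400 s = 1.863 × 10^6 m³.
Over A = 27.8 km², depth = V / A = 67.0 mm.

d ≈ 67.0 mm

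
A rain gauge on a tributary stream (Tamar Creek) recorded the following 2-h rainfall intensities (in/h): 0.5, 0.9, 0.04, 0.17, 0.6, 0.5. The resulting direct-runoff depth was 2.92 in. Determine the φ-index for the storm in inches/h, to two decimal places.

Only the 4 blocks with intensity above φ contribute runoff: 0.5, 0.9, 0.6, 0.5 in/h.
Σ(I−φ)·Δt = d  ⇒  (0.5+0.9+0.6+0.5 − 4φ)·2 = 2.92
φ = (2.500 − 2.92/2) / 4 = 0.26 in/h.

φ ≈ 0.26 in/h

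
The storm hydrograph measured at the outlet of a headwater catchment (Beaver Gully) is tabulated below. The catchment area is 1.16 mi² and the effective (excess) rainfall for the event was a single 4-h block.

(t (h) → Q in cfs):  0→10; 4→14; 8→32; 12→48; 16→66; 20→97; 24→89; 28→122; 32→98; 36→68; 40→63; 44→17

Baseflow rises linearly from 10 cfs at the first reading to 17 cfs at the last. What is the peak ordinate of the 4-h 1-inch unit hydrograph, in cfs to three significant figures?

U_p ≈ 35.8 cfs

Direct runoff: 0.00, 3.36, 20.73, 36.09, 53.45, 83.82, 75.18, 107.55, 82.91, 52.27, 46.64, 0.00 cfs; ΣQ_DR = 562.0 cfs, peak = 107.55 cfs.
Runoff depth d = ΣQ_DR·Δt / A = 562.0 × 14400 / (1.16 mi²) = 3.003 in.
The 1-inch UH is the DRH scaled by (1 in)/d, so U_p = 107.55 × 1/3.003 = 35.8 cfs.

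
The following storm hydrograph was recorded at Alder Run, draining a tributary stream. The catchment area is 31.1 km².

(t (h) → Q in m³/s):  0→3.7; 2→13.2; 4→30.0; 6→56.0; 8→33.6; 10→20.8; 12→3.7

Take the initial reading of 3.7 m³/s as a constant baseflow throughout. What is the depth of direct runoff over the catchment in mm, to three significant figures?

Direct runoff: 0.0, 9.5, 26.3, 52.3, 29.9, 17.1, 0.0 m³/s; ΣQ_DR = 135.1 m³/s.
V = ΣQ_DR · Δt = 135.1 × 7200 s = 9.727 × 10^5 m³.
Over A = 31.1 km², depth = V / A = 31.3 mm.

d ≈ 31.3 mm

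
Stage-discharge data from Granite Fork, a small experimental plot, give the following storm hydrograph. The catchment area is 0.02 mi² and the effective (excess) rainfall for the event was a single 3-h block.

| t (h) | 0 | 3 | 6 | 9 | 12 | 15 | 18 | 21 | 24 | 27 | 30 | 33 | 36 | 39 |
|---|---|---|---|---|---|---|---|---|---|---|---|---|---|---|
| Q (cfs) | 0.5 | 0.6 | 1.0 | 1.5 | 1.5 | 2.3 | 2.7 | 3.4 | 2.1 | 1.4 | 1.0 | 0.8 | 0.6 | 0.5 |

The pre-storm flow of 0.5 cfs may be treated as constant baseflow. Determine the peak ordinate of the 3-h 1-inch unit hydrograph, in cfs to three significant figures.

U_p ≈ 0.967 cfs

Direct runoff: 0.0, 0.1, 0.5, 1.0, 1.0, 1.8, 2.2, 2.9, 1.6, 0.9, 0.5, 0.3, 0.1, 0.0 cfs; ΣQ_DR = 12.90 cfs, peak = 2.9 cfs.
Runoff depth d = ΣQ_DR·Δt / A = 12.90 × 10800 / (0.02 mi²) = 2.998 in.
The 1-inch UH is the DRH scaled by (1 in)/d, so U_p = 2.9 × 1/2.998 = 0.967 cfs.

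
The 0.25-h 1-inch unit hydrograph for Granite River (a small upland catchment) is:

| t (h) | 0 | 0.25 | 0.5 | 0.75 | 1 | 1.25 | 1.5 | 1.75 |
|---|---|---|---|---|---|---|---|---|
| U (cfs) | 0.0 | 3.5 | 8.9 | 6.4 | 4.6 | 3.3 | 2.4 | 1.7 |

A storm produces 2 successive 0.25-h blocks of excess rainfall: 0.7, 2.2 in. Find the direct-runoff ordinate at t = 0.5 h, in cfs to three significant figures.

By discrete convolution, Q_j = Σ (P_i / 1 in) · U_{j−i}.
At t = 0.5 h (j=2): Q = (0.7/1)·8.9 + (2.2/1)·3.5 = 13.9 cfs.

Q ≈ 13.9 cfs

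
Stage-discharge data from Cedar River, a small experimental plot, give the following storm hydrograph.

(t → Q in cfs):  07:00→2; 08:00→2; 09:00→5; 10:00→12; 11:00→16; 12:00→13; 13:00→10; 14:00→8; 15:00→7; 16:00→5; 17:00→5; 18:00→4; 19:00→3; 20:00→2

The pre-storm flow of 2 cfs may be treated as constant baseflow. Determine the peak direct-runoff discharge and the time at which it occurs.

Q_p = 14.0 cfs at t = 11:00

Subtracting baseflow gives direct-runoff ordinates: 0.0, 0.0, 3.0, 10.0, 14.0, 11.0, 8.0, 6.0, 5.0, 3.0, 3.0, 2.0, 1.0, 0.0 cfs.
The maximum is 14.0 cfs, occurring at the reading for t = 11:00.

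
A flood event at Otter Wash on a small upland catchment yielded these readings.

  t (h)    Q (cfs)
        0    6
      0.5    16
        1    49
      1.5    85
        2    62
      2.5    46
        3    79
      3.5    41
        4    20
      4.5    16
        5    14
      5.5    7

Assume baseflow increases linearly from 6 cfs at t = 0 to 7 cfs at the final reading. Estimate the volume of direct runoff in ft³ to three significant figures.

Direct-runoff ordinates (Q − Q_b): 0.00, 9.91, 42.82, 78.73, 55.64, 39.55, 72.45, 34.36, 13.27, 9.18, 7.09, 0.00 cfs.
ΣQ_DR = 363.0 cfs.
With Δt = 0.5 h = 1800 s, V = ΣQ_DR · Δt = 363.0 × 1800 = 6.53 × 10^5 ft³.

V ≈ 6.53 × 10^5 ft³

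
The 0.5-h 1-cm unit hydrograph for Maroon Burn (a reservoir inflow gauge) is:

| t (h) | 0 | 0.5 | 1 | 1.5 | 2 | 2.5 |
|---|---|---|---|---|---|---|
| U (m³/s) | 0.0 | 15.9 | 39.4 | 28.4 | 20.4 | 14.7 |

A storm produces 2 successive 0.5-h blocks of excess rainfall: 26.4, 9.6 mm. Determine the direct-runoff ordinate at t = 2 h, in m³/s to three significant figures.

By discrete convolution, Q_j = Σ (P_i / 10 mm) · U_{j−i}.
At t = 2 h (j=4): Q = (26.4/10)·20.4 + (9.6/10)·28.4 = 81.1 m³/s.

Q ≈ 81.1 m³/s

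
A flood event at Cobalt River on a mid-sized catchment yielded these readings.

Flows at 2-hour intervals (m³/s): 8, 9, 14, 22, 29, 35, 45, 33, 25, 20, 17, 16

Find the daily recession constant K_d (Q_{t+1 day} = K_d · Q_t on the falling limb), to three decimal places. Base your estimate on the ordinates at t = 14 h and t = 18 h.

Between t = 14 h and t = 18 h the flow falls from 33 to 20 m³/s over 2×2 h = 4 h.
Per-interval ratio K = (20/33)^(1/2) = 0.7785; K_d = K^(24/2) = 0.050.

K_d ≈ 0.050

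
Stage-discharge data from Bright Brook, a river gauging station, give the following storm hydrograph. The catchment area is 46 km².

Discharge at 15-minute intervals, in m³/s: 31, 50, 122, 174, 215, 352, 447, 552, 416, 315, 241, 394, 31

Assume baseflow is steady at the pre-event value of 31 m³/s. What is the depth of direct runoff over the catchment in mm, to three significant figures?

d ≈ 57.5 mm

Direct runoff: 0.0, 19.0, 91.0, 143.0, 184.0, 321.0, 416.0, 521.0, 385.0, 284.0, 210.0, 363.0, 0.0 m³/s; ΣQ_DR = 2937 m³/s.
V = ΣQ_DR · Δt = 2937 × 900 s = 2.643 × 10^6 m³.
Over A = 46 km², depth = V / A = 57.5 mm.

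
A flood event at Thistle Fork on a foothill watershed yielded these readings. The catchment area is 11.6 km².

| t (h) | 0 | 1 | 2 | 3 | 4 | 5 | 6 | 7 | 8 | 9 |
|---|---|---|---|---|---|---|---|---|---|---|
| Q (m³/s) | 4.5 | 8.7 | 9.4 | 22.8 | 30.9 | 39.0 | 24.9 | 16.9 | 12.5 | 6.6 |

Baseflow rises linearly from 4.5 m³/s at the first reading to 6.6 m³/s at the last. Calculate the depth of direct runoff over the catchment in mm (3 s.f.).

d ≈ 37.5 mm

Direct runoff: 0.00, 3.97, 4.43, 17.60, 25.47, 33.33, 19.00, 10.77, 6.13, 0.00 m³/s; ΣQ_DR = 120.7 m³/s.
V = ΣQ_DR · Δt = 120.7 × 3600 s = 4.345 × 10^5 m³.
Over A = 11.6 km², depth = V / A = 37.5 mm.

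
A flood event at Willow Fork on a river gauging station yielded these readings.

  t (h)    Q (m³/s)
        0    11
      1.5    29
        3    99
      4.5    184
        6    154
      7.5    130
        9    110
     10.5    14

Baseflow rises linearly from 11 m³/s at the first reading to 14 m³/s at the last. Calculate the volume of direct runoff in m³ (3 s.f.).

V ≈ 3.41 × 10^6 m³

Direct-runoff ordinates (Q − Q_b): 0.00, 17.57, 87.14, 171.71, 141.29, 116.86, 96.43, 0.00 m³/s.
ΣQ_DR = 631.0 m³/s.
With Δt = 1.5 h = 5400 s, V = ΣQ_DR · Δt = 631.0 × 5400 = 3.41 × 10^6 m³.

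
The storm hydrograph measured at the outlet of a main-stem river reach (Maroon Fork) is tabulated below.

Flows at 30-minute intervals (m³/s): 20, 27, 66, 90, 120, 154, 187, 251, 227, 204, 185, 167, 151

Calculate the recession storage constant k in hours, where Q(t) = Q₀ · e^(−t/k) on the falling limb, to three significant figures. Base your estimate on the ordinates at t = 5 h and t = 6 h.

On the falling limb, Q drops from 185 to 151 m³/s between t = 5 h and t = 6 h (Δt = 1 h).
k = −Δt / ln(Q₂/Q₁) = −1 / ln(151/185) = 4.92 h.

k ≈ 4.92 h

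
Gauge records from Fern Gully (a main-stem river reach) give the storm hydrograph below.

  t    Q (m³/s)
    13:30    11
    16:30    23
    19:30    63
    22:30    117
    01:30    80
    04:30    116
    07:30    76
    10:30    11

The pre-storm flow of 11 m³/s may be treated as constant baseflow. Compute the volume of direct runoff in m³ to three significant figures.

Direct-runoff ordinates (Q − Q_b): 0.0, 12.0, 52.0, 106.0, 69.0, 105.0, 65.0, 0.0 m³/s.
ΣQ_DR = 409.0 m³/s.
With Δt = 3 h = 10800 s, V = ΣQ_DR · Δt = 409.0 × 10800 = 4.42 × 10^6 m³.

V ≈ 4.42 × 10^6 m³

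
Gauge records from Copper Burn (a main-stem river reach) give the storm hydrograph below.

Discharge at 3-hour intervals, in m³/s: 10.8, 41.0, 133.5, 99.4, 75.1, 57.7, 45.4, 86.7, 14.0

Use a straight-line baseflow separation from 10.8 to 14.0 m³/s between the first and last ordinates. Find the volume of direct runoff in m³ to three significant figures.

Direct-runoff ordinates (Q − Q_b): 0.00, 29.80, 121.90, 87.40, 62.70, 44.90, 32.20, 73.10, 0.00 m³/s.
ΣQ_DR = 452.0 m³/s.
With Δt = 3 h = 10800 s, V = ΣQ_DR · Δt = 452.0 × 10800 = 4.88 × 10^6 m³.

V ≈ 4.88 × 10^6 m³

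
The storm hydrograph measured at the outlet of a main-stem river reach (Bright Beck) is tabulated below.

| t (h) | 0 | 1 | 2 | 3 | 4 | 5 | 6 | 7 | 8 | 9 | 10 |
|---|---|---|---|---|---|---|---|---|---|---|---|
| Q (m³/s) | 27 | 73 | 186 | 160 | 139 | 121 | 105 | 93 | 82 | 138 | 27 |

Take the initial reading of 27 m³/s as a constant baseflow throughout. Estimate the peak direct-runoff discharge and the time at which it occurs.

Subtracting baseflow gives direct-runoff ordinates: 0.0, 46.0, 159.0, 133.0, 112.0, 94.0, 78.0, 66.0, 55.0, 111.0, 0.0 m³/s.
The maximum is 159.0 m³/s, occurring at the reading for t = 2 h.

Q_p = 159.0 m³/s at t = 2 h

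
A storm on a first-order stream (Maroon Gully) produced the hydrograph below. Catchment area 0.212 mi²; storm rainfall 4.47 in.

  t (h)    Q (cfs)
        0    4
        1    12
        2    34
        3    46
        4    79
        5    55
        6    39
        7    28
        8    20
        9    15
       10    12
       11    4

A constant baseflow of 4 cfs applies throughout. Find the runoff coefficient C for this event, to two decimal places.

ΣQ_DR = 300.0 cfs; V = ΣQ_DR·Δt = 1.080 × 10^6 ft³.
Runoff depth d = V / A = 2.193 in.
C = d / P = 2.193 / 4.47 = 0.49.

C ≈ 0.49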